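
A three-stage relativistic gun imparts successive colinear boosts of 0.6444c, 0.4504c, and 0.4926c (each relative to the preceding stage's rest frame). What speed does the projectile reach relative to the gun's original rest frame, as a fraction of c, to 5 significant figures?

Compose boost 2: (0.4504 + 0.6444)/(1 + 0.4504×0.6444) = 1.0948/1.290238 = 0.8485258
Compose boost 3: (0.4926 + 0.8485258)/(1 + 0.4926×0.8485258) = 1.341126/1.417984 = 0.94580

u ≈ 0.94580c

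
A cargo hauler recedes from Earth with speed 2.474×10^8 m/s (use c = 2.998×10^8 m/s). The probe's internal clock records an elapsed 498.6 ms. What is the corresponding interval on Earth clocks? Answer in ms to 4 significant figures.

β = v/c = 2.474×10^8 / 2.998×10^8 = 0.825217
γ = 1/√(1 − 0.825217²) = 1.77049
Time dilation: Δt = γτ₀ = 1.77049 × 498.6 ms = 882.8 ms

Δt ≈ 882.8 ms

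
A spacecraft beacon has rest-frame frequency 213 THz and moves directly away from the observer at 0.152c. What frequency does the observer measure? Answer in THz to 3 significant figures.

Relativistic Doppler: f_obs = f_src √((1−β)/(1+β))
= 213 × √(0.84800/1.1520) = 213 × 0.85797 = 183 THz

f_obs ≈ 183 THz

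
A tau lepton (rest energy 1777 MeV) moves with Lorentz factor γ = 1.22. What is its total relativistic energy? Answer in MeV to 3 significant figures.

γ = 1.22 (given)
E = γm₀c² = 1.22 × 1777 MeV = 2170 MeV

E ≈ 2170 MeV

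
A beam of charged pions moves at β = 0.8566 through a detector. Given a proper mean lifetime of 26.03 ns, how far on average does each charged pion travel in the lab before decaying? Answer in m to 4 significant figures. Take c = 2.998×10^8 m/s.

d ≈ 12.96 m

γ = 1/√(1 − 0.8566²) = 1.93806
Dilated lifetime: Δt = γτ₀ = 1.93806 × 26.03 ns = 50.4476 ns
d = vΔt = 0.8566c × 50.4476 ns = 2.56809×10^8 m/s × 5.04476×10^-8 s = 12.96 m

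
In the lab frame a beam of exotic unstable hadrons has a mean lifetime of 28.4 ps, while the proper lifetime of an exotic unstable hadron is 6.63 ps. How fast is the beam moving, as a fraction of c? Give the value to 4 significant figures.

γ = Δt/τ₀ = 28.4/6.63 = 4.28356
β = √(1 − 1/γ²) = √(1 − 1/4.28356²) = 0.9724

β ≈ 0.9724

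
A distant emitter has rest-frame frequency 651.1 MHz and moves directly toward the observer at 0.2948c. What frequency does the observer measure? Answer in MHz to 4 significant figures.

f_obs ≈ 882.3 MHz

Relativistic Doppler: f_obs = f_src √((1+β)/(1−β))
= 651.1 × √(1.29480/0.705200) = 651.1 × 1.35502 = 882.3 MHz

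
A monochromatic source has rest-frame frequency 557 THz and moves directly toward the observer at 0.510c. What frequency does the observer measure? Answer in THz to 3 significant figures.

f_obs ≈ 978 THz

Relativistic Doppler: f_obs = f_src √((1+β)/(1−β))
= 557 × √(1.5100/0.49000) = 557 × 1.7555 = 978 THz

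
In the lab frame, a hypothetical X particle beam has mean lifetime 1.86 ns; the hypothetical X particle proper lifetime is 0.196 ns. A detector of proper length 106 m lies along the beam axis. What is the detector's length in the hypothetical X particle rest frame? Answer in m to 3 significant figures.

Time dilation ⇒ γ = Δt/τ₀ = 1.86/0.196 = 9.4898
Length contraction: L = L₀/γ = 106/9.4898 = 11.2 m

L ≈ 11.2 m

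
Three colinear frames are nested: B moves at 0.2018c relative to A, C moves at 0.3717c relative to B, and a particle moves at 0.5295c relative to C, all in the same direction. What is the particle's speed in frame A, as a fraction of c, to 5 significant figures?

u ≈ 0.82885c

Compose boost 2: (0.3717 + 0.2018)/(1 + 0.3717×0.2018) = 0.57350/1.075009 = 0.5334839
Compose boost 3: (0.5295 + 0.5334839)/(1 + 0.5295×0.5334839) = 1.062984/1.282480 = 0.82885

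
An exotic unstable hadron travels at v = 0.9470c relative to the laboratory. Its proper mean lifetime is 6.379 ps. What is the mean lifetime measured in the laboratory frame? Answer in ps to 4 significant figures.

γ = 1/√(1 − 0.9470²) = 3.11300
Time dilation: Δt = γτ₀ = 3.11300 × 6.379 ps = 19.86 ps

Δt ≈ 19.86 ps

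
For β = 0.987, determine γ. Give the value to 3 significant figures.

γ = 1/√(1 − β²) = 1/√(1 − 0.987²) = 1/√(0.025831) = 6.22

γ ≈ 6.22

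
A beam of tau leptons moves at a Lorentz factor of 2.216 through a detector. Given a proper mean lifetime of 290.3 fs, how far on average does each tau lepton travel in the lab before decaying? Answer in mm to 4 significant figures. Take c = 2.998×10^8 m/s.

β = √(1 − 1/γ²) = √(1 − 1/2.216²) = 0.892391
Dilated lifetime: Δt = γτ₀ = 2.216 × 290.3 fs = 643.305 fs
d = vΔt = 0.892391c × 643.305 fs = 2.67539×10^8 m/s × 6.43305×10^-13 s = 0.1721 mm

d ≈ 0.1721 mm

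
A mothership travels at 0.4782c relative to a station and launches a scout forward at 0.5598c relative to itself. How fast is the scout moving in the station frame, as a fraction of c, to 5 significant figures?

u ≈ 0.81881c

Compose boost 2: (0.5598 + 0.4782)/(1 + 0.5598×0.4782) = 1.0380/1.267696 = 0.81881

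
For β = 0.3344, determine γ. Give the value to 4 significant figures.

γ = 1/√(1 − β²) = 1/√(1 − 0.3344²) = 1/√(0.888177) = 1.061

γ ≈ 1.061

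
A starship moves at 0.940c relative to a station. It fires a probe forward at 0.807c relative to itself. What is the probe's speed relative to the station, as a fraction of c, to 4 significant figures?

u ≈ 0.9934c

Relativistic velocity addition: u = (u' + v)/(1 + u'v/c²)
= (0.807 + 0.940)/(1 + 0.807×0.940) = 1.747/1.75858 = 0.9934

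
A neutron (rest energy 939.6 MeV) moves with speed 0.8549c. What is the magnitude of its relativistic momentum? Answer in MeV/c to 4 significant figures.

p ≈ 1548 MeV/c

γ = 1/√(1 − 0.8549²) = 1.92755
p = γβm₀c = 1.92755 × 0.8549 × 939.6 MeV/c = 1548 MeV/c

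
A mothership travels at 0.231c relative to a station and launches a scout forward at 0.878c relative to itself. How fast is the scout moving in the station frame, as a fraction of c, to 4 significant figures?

u ≈ 0.9220c

Compose boost 2: (0.878 + 0.231)/(1 + 0.878×0.231) = 1.109/1.20282 = 0.9220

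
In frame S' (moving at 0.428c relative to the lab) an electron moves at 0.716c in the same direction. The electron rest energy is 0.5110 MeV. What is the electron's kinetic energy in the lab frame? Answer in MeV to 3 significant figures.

K ≈ 0.547 MeV

u_lab = (0.716 + 0.428)/(1 + 0.716×0.428) = 0.875657
γ = 1/√(1 − 0.875657²) = 2.0707
K = (γ − 1)m₀c² = (2.0707 − 1) × 0.5110 = 1.0707 × 0.5110 = 0.547 MeV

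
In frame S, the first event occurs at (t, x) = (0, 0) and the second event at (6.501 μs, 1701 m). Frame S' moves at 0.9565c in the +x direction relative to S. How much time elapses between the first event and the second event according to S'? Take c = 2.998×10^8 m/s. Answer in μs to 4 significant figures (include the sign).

γ = 1/√(1 − 0.9565²) = 3.42780
Δt' = γ(Δt − vΔx/c²) = 3.42780 × (6.501 μs − 0.9565×1701 m / (2.998×10^8 m/s))
= 3.42780 × (1.07403 μs) = 3.682 μs

Δt' ≈ 3.682 μs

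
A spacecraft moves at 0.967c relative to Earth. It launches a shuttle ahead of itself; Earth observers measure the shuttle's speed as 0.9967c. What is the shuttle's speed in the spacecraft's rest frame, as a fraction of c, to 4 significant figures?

Inverse velocity addition: u' = (u − v)/(1 − uv/c²)
= (0.9967 − 0.967)/(1 − 0.9967×0.967) = 0.02970/0.0361911 = 0.8206

u' ≈ 0.8206c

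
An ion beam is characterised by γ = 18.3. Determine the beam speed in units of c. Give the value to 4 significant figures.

β ≈ 0.9985

β = √(1 − 1/γ²) = √(1 − 1/18.3²) = √(0.997014) = 0.9985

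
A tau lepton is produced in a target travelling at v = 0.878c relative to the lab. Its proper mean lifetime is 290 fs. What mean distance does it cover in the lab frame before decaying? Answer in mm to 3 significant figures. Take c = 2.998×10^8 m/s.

γ = 1/√(1 − 0.878²) = 2.0892
Dilated lifetime: Δt = γτ₀ = 2.0892 × 290 fs = 605.86 fs
d = vΔt = 0.878c × 605.86 fs = 2.6322×10^8 m/s × 6.0586×10^-13 s = 0.159 mm

d ≈ 0.159 mm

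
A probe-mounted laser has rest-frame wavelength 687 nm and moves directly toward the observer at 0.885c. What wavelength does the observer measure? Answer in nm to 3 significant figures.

Relativistic Doppler: λ_obs = λ_src √((1−β)/(1+β))
= 687 × √(0.11500/1.8850) = 687 × 0.24700 = 170 nm

λ_obs ≈ 170 nm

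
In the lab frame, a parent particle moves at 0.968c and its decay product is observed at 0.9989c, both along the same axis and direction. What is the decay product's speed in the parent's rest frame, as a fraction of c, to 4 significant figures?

Inverse velocity addition: u' = (u − v)/(1 − uv/c²)
= (0.9989 − 0.968)/(1 − 0.9989×0.968) = 0.03090/0.0330648 = 0.9345

u' ≈ 0.9345c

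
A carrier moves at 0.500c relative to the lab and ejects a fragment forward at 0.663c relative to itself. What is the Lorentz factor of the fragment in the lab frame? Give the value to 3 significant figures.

u_lab = (0.663 + 0.500)/(1 + 0.663×0.500) = 1.163/1.33150 = 0.873451
γ = 1/√(1 − 0.873451²) = 2.05

γ ≈ 2.05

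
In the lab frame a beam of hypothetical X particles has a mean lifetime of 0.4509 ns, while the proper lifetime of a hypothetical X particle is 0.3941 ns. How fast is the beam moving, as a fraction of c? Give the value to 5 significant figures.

γ = Δt/τ₀ = 0.4509/0.3941 = 1.144126
β = √(1 − 1/γ²) = √(1 − 1/1.144126²) = 0.48587

β ≈ 0.48587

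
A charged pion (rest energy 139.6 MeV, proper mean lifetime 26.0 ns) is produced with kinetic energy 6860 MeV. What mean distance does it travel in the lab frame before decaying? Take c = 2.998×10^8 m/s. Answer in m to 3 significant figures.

γ = 1 + K/(m₀c²) = 1 + 6860/139.6 = 50.140
β = √(1 − 1/γ²) = 0.99980
Dilated lifetime: γτ₀ = 50.140 × 26.0 ns = 1303.7 ns
d = βc·γτ₀ = 0.99980 × (2.998×10^8 m/s) × 1.3037×10^-6 s = 391 m

d ≈ 391 m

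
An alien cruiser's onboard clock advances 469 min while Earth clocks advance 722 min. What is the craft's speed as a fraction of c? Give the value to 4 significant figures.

γ = Δt/τ₀ = 722/469 = 1.53945
β = √(1 − 1/γ²) = √(1 − 1/1.53945²) = 0.7603

β ≈ 0.7603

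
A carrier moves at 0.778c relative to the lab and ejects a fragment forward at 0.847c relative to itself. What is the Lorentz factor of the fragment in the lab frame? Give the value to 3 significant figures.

u_lab = (0.847 + 0.778)/(1 + 0.847×0.778) = 1.625/1.65897 = 0.979526
γ = 1/√(1 − 0.979526²) = 4.97

γ ≈ 4.97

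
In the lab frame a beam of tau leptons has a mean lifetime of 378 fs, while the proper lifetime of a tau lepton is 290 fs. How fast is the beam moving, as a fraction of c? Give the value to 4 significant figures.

γ = Δt/τ₀ = 378/290 = 1.30345
β = √(1 − 1/γ²) = √(1 − 1/1.30345²) = 0.6414

β ≈ 0.6414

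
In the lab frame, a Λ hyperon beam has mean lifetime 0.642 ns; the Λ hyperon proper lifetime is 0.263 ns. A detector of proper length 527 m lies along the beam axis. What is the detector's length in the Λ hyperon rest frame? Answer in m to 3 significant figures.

Time dilation ⇒ γ = Δt/τ₀ = 0.642/0.263 = 2.4411
Length contraction: L = L₀/γ = 527/2.4411 = 216 m

L ≈ 216 m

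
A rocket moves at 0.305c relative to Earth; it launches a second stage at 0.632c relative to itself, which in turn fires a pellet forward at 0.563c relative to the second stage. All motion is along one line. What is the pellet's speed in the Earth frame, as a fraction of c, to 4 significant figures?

Compose boost 2: (0.632 + 0.305)/(1 + 0.632×0.305) = 0.9370/1.19276 = 0.785573
Compose boost 3: (0.563 + 0.785573)/(1 + 0.563×0.785573) = 1.34857/1.44228 = 0.9350

u ≈ 0.9350c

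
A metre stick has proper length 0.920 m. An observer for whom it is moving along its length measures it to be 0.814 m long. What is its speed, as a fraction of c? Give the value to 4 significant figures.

γ = L₀/L = 0.920/0.814 = 1.13022
β = √(1 − 1/γ²) = 0.4660

β ≈ 0.4660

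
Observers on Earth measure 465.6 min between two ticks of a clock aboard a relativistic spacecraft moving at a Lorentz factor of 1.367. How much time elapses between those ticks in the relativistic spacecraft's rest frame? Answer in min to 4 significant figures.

τ₀ ≈ 340.6 min

γ = 1.367 (given)
Proper time: τ₀ = Δt/γ = 465.6/1.367 = 340.6 min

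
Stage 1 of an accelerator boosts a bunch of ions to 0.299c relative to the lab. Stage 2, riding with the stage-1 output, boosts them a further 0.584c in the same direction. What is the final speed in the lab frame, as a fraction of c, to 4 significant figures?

u ≈ 0.7517c

Compose boost 2: (0.584 + 0.299)/(1 + 0.584×0.299) = 0.8830/1.17462 = 0.7517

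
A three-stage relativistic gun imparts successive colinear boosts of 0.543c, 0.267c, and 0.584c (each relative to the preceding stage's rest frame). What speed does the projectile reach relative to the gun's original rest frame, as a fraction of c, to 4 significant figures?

u ≈ 0.9139c

Compose boost 2: (0.267 + 0.543)/(1 + 0.267×0.543) = 0.8100/1.14498 = 0.707435
Compose boost 3: (0.584 + 0.707435)/(1 + 0.584×0.707435) = 1.29144/1.41314 = 0.9139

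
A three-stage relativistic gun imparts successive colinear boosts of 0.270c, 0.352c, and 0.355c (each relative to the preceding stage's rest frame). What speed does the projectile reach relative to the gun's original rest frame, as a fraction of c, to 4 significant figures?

u ≈ 0.7681c

Compose boost 2: (0.352 + 0.270)/(1 + 0.352×0.270) = 0.6220/1.09504 = 0.568016
Compose boost 3: (0.355 + 0.568016)/(1 + 0.355×0.568016) = 0.923016/1.20165 = 0.7681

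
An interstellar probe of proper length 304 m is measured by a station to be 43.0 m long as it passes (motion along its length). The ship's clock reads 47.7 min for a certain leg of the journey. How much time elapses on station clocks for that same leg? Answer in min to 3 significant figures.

Δt ≈ 337 min

Length contraction ⇒ γ = L₀/L = 304/43.0 = 7.0698
Time dilation: Δt = γτ₀ = 7.0698 × 47.7 min = 337 min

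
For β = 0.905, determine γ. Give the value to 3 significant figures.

γ = 1/√(1 − β²) = 1/√(1 − 0.905²) = 1/√(0.18097) = 2.35

γ ≈ 2.35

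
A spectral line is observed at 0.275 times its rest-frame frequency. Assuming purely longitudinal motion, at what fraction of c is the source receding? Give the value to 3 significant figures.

f_obs/f_src = √((1−β)/(1+β)) = 0.275  ⇒  (1−β)/(1+β) = 0.075625
β = |1 − D²|/(1 + D²) = |1 − 0.075625|/(1 + 0.075625) = 0.859

β ≈ 0.859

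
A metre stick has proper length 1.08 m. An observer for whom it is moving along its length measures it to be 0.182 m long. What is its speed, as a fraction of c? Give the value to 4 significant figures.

γ = L₀/L = 1.08/0.182 = 5.93407
β = √(1 − 1/γ²) = 0.9857

β ≈ 0.9857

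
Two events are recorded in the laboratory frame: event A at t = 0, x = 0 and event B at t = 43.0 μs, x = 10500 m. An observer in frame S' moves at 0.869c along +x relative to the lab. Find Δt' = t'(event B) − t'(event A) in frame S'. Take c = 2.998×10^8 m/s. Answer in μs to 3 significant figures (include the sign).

Δt' ≈ 25.4 μs

γ = 1/√(1 − 0.869²) = 2.0210
Δt' = γ(Δt − vΔx/c²) = 2.0210 × (43.0 μs − 0.869×10500 m / (2.998×10^8 m/s))
= 2.0210 × (12.565 μs) = 25.4 μs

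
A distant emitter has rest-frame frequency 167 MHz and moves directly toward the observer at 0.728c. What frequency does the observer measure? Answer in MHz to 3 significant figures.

Relativistic Doppler: f_obs = f_src √((1+β)/(1−β))
= 167 × √(1.7280/0.27200) = 167 × 2.5205 = 421 MHz

f_obs ≈ 421 MHz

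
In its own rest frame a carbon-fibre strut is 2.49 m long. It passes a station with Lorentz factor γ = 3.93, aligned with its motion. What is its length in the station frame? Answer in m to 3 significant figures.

γ = 3.93 (given)
Length contraction: L = L₀/γ = 2.49/3.93 = 0.634 m

L ≈ 0.634 m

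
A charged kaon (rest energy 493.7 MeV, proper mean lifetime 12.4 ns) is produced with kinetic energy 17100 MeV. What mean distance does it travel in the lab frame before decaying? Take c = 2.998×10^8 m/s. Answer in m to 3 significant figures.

γ = 1 + K/(m₀c²) = 1 + 17100/493.7 = 35.636
β = √(1 − 1/γ²) = 0.99961
Dilated lifetime: γτ₀ = 35.636 × 12.4 ns = 441.89 ns
d = βc·γτ₀ = 0.99961 × (2.998×10^8 m/s) × 4.4189×10^-7 s = 132 m

d ≈ 132 m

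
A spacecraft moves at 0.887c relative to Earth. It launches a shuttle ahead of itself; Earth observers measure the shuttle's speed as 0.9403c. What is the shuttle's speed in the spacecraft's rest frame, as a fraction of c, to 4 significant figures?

Inverse velocity addition: u' = (u − v)/(1 − uv/c²)
= (0.9403 − 0.887)/(1 − 0.9403×0.887) = 0.05330/0.165954 = 0.3212

u' ≈ 0.3212c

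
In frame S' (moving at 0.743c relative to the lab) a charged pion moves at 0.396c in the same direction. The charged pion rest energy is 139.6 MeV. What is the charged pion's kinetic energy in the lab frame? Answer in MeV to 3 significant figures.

K ≈ 154 MeV

u_lab = (0.396 + 0.743)/(1 + 0.396×0.743) = 0.880061
γ = 1/√(1 − 0.880061²) = 2.1059
K = (γ − 1)m₀c² = (2.1059 − 1) × 139.6 = 1.1059 × 139.6 = 154 MeV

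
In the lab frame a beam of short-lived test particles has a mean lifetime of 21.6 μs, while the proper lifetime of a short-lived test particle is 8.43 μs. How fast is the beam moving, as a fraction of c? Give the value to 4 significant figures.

β ≈ 0.9207

γ = Δt/τ₀ = 21.6/8.43 = 2.56228
β = √(1 − 1/γ²) = √(1 − 1/2.56228²) = 0.9207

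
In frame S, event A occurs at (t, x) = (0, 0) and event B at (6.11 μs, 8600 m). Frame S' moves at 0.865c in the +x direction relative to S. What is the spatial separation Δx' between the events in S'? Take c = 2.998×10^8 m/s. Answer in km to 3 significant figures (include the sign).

γ = 1/√(1 − 0.865²) = 1.9929
Δx' = γ(Δx − vΔt) = 1.9929 × (8600 m − 0.865×(2.998×10^8 m/s)×6.11×10^-6 s)
= 1.9929 × (7015.5 m) = 14.0 km

Δx' ≈ 14.0 km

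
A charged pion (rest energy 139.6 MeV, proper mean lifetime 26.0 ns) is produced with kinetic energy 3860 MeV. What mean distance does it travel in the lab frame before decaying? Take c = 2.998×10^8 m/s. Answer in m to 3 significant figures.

d ≈ 223 m

γ = 1 + K/(m₀c²) = 1 + 3860/139.6 = 28.650
β = √(1 − 1/γ²) = 0.99939
Dilated lifetime: γτ₀ = 28.650 × 26.0 ns = 744.91 ns
d = βc·γτ₀ = 0.99939 × (2.998×10^8 m/s) × 7.4491×10^-7 s = 223 m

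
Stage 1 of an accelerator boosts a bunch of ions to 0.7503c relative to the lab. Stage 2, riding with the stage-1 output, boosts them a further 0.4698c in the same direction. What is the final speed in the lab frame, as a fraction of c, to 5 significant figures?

Compose boost 2: (0.4698 + 0.7503)/(1 + 0.4698×0.7503) = 1.2201/1.352491 = 0.90211

u ≈ 0.90211c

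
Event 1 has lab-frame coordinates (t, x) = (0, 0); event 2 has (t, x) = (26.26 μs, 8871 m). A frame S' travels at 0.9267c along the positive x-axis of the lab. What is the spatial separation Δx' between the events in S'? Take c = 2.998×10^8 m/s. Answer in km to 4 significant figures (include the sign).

Δx' ≈ 4.192 km

γ = 1/√(1 − 0.9267²) = 2.66098
Δx' = γ(Δx − vΔt) = 2.66098 × (8871 m − 0.9267×(2.998×10^8 m/s)×26.26×10^-6 s)
= 2.66098 × (1575.32 m) = 4.192 km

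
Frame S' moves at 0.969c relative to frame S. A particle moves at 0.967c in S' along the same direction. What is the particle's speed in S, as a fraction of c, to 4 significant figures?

Relativistic velocity addition: u = (u' + v)/(1 + u'v/c²)
= (0.967 + 0.969)/(1 + 0.967×0.969) = 1.936/1.93702 = 0.9995

u ≈ 0.9995c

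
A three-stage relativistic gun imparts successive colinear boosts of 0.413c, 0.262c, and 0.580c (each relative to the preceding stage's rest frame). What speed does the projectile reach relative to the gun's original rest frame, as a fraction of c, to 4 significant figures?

u ≈ 0.8787c

Compose boost 2: (0.262 + 0.413)/(1 + 0.262×0.413) = 0.6750/1.10821 = 0.609093
Compose boost 3: (0.580 + 0.609093)/(1 + 0.580×0.609093) = 1.18909/1.35327 = 0.8787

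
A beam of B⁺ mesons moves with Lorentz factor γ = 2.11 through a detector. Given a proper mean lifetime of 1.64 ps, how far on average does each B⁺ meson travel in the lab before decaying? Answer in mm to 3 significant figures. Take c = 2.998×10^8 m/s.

d ≈ 0.914 mm

β = √(1 − 1/γ²) = √(1 − 1/2.11²) = 0.88056
Dilated lifetime: Δt = γτ₀ = 2.11 × 1.64 ps = 3.4604 ps
d = vΔt = 0.88056c × 3.4604 ps = 2.6399×10^8 m/s × 3.4604×10^-12 s = 0.914 mm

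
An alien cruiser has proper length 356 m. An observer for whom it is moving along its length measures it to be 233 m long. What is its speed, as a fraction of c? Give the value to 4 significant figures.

γ = L₀/L = 356/233 = 1.52790
β = √(1 − 1/γ²) = 0.7561

β ≈ 0.7561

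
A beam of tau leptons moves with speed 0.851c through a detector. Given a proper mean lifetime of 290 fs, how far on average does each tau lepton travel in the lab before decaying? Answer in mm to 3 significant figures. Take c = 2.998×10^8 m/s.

d ≈ 0.141 mm

γ = 1/√(1 − 0.851²) = 1.9042
Dilated lifetime: Δt = γτ₀ = 1.9042 × 290 fs = 552.21 fs
d = vΔt = 0.851c × 552.21 fs = 2.5513×10^8 m/s × 5.5221×10^-13 s = 0.141 mm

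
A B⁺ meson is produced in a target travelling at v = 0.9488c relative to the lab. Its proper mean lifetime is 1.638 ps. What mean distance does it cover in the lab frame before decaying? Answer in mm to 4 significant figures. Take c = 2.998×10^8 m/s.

γ = 1/√(1 − 0.9488²) = 3.16578
Dilated lifetime: Δt = γτ₀ = 3.16578 × 1.638 ps = 5.18556 ps
d = vΔt = 0.9488c × 5.18556 ps = 2.84450×10^8 m/s × 5.18556×10^-12 s = 1.475 mm

d ≈ 1.475 mm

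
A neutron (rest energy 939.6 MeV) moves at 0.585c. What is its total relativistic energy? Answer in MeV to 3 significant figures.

E ≈ 1160 MeV

γ = 1/√(1 − 0.585²) = 1.2330
E = γm₀c² = 1.2330 × 939.6 MeV = 1160 MeV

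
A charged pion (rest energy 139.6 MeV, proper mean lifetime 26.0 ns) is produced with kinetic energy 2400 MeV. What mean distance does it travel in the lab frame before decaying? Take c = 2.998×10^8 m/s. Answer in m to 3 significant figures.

γ = 1 + K/(m₀c²) = 1 + 2400/139.6 = 18.192
β = √(1 − 1/γ²) = 0.99849
Dilated lifetime: γτ₀ = 18.192 × 26.0 ns = 472.99 ns
d = βc·γτ₀ = 0.99849 × (2.998×10^8 m/s) × 4.7299×10^-7 s = 142 m

d ≈ 142 m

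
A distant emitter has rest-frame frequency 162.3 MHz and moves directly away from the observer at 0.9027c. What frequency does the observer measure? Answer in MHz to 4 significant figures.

f_obs ≈ 36.70 MHz

Relativistic Doppler: f_obs = f_src √((1−β)/(1+β))
= 162.3 × √(0.0973000/1.90270) = 162.3 × 0.226137 = 36.70 MHz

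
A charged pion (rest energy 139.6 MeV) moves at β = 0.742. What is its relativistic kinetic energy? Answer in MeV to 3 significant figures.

K ≈ 68.6 MeV

γ = 1/√(1 − 0.742²) = 1.4916
K = (γ − 1)m₀c² = (1.4916 − 1) × 139.6 MeV = 0.49165 × 139.6 MeV = 68.6 MeV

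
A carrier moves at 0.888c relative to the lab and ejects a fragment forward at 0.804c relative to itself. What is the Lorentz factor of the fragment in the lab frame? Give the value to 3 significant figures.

γ ≈ 6.27

u_lab = (0.804 + 0.888)/(1 + 0.804×0.888) = 1.692/1.71395 = 0.987192
γ = 1/√(1 − 0.987192²) = 6.27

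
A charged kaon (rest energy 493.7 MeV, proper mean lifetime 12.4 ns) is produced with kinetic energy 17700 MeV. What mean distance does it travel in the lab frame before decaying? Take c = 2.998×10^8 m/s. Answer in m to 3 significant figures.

d ≈ 137 m

γ = 1 + K/(m₀c²) = 1 + 17700/493.7 = 36.852
β = √(1 − 1/γ²) = 0.99963
Dilated lifetime: γτ₀ = 36.852 × 12.4 ns = 456.96 ns
d = βc·γτ₀ = 0.99963 × (2.998×10^8 m/s) × 4.5696×10^-7 s = 137 m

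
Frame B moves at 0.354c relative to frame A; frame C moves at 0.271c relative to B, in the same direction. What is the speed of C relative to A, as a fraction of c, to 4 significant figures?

Compose boost 2: (0.271 + 0.354)/(1 + 0.271×0.354) = 0.6250/1.09593 = 0.5703

u ≈ 0.5703c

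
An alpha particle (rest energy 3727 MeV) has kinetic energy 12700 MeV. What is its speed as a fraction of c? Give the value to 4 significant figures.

γ = 1 + K/(m₀c²) = 1 + 12700/3727 = 4.40757
β = √(1 − 1/γ²) = 0.9739

β ≈ 0.9739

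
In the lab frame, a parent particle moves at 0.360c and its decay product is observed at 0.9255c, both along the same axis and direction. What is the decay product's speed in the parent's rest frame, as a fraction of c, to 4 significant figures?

Inverse velocity addition: u' = (u − v)/(1 − uv/c²)
= (0.9255 − 0.360)/(1 − 0.9255×0.360) = 0.5655/0.666820 = 0.8481

u' ≈ 0.8481c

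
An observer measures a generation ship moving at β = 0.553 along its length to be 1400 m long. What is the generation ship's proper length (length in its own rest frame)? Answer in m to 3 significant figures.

γ = 1/√(1 − 0.553²) = 1.2002
L₀ = γL = 1.2002 × 1400 = 1680 m

L₀ ≈ 1680 m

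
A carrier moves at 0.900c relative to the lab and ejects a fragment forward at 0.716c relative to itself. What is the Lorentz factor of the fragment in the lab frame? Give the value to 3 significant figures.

γ ≈ 5.40

u_lab = (0.716 + 0.900)/(1 + 0.716×0.900) = 1.616/1.64440 = 0.982729
γ = 1/√(1 − 0.982729²) = 5.40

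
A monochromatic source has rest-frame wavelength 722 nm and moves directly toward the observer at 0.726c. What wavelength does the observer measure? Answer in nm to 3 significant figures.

Relativistic Doppler: λ_obs = λ_src √((1−β)/(1+β))
= 722 × √(0.27400/1.7260) = 722 × 0.39843 = 288 nm

λ_obs ≈ 288 nm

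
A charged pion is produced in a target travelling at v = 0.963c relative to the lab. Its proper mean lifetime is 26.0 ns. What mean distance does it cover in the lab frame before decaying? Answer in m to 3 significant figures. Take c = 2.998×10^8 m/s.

γ = 1/√(1 − 0.963²) = 3.7106
Dilated lifetime: Δt = γτ₀ = 3.7106 × 26.0 ns = 96.474 ns
d = vΔt = 0.963c × 96.474 ns = 2.8871×10^8 m/s × 9.6474×10^-8 s = 27.9 m

d ≈ 27.9 m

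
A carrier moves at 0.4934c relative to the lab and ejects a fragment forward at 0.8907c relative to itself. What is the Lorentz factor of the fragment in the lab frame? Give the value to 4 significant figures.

u_lab = (0.8907 + 0.4934)/(1 + 0.8907×0.4934) = 1.3841/1.439471 = 0.9615335
γ = 1/√(1 − 0.9615335²) = 3.640

γ ≈ 3.640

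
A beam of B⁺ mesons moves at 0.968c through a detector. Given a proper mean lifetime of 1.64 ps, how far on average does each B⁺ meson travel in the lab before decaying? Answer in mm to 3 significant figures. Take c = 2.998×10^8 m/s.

d ≈ 1.90 mm

γ = 1/√(1 − 0.968²) = 3.9849
Dilated lifetime: Δt = γτ₀ = 3.9849 × 1.64 ps = 6.5352 ps
d = vΔt = 0.968c × 6.5352 ps = 2.9021×10^8 m/s × 6.5352×10^-12 s = 1.90 mm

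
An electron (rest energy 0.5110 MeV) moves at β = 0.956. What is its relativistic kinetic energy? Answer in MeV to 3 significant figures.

K ≈ 1.23 MeV

γ = 1/√(1 − 0.956²) = 3.4087
K = (γ − 1)m₀c² = (3.4087 − 1) × 0.5110 MeV = 2.4087 × 0.5110 MeV = 1.23 MeV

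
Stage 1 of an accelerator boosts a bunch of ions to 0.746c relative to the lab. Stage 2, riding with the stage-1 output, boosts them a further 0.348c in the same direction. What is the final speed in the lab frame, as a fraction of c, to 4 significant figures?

u ≈ 0.8685c

Compose boost 2: (0.348 + 0.746)/(1 + 0.348×0.746) = 1.094/1.25961 = 0.8685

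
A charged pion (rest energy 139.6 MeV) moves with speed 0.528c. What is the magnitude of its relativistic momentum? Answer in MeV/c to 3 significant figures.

p ≈ 86.8 MeV/c

γ = 1/√(1 − 0.528²) = 1.1775
p = γβm₀c = 1.1775 × 0.528 × 139.6 MeV/c = 86.8 MeV/c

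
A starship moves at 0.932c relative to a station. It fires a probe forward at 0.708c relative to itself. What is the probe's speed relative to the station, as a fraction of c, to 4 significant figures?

Relativistic velocity addition: u = (u' + v)/(1 + u'v/c²)
= (0.708 + 0.932)/(1 + 0.708×0.932) = 1.640/1.65986 = 0.9880

u ≈ 0.9880c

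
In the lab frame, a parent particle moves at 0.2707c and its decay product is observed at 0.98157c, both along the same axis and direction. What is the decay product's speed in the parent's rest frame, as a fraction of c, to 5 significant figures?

u' ≈ 0.96811c

Inverse velocity addition: u' = (u − v)/(1 − uv/c²)
= (0.98157 − 0.2707)/(1 − 0.98157×0.2707) = 0.71087/0.7342890 = 0.96811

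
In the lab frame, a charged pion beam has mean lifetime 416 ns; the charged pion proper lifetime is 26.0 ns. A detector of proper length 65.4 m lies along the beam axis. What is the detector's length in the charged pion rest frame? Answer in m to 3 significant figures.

L ≈ 4.09 m

Time dilation ⇒ γ = Δt/τ₀ = 416/26.0 = 16.000
Length contraction: L = L₀/γ = 65.4/16.000 = 4.09 m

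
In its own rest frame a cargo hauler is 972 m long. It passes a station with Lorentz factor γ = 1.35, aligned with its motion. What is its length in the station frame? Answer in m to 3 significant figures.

L ≈ 720 m

γ = 1.35 (given)
Length contraction: L = L₀/γ = 972/1.35 = 720 m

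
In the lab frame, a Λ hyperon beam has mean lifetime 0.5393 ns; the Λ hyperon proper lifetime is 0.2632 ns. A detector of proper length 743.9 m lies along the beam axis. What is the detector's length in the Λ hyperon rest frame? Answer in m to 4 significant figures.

L ≈ 363.1 m

Time dilation ⇒ γ = Δt/τ₀ = 0.5393/0.2632 = 2.04901
Length contraction: L = L₀/γ = 743.9/2.04901 = 363.1 m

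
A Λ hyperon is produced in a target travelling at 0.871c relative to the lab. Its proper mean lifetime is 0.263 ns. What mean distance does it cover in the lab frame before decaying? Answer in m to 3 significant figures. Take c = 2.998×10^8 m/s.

γ = 1/√(1 − 0.871²) = 2.0355
Dilated lifetime: Δt = γτ₀ = 2.0355 × 0.263 ns = 0.53533 ns
d = vΔt = 0.871c × 0.53533 ns = 2.6113×10^8 m/s × 5.3533×10^-10 s = 0.140 m

d ≈ 0.140 m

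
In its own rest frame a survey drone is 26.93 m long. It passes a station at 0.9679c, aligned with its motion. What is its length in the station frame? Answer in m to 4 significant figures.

L ≈ 6.768 m

γ = 1/√(1 − 0.9679²) = 3.97874
Length contraction: L = L₀/γ = 26.93/3.97874 = 6.768 m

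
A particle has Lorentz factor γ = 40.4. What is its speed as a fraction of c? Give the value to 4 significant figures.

β = √(1 − 1/γ²) = √(1 − 1/40.4²) = √(0.999387) = 0.9997

β ≈ 0.9997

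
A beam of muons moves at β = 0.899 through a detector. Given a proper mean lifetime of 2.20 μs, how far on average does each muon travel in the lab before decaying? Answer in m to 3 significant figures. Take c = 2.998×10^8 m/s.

d ≈ 1350 m

γ = 1/√(1 − 0.899²) = 2.2834
Dilated lifetime: Δt = γτ₀ = 2.2834 × 2.20 μs = 5.0234 μs
d = vΔt = 0.899c × 5.0234 μs = 2.6952×10^8 m/s × 5.0234×10^-6 s = 1350 m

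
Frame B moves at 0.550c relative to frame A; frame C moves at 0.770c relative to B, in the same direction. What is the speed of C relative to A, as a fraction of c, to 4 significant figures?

u ≈ 0.9273c

Compose boost 2: (0.770 + 0.550)/(1 + 0.770×0.550) = 1.320/1.42350 = 0.9273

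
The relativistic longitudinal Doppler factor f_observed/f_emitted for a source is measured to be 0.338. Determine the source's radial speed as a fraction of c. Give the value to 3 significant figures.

β ≈ 0.795

f_obs/f_src = √((1−β)/(1+β)) = 0.338  ⇒  (1−β)/(1+β) = 0.11424
β = |1 − D²|/(1 + D²) = |1 − 0.11424|/(1 + 0.11424) = 0.795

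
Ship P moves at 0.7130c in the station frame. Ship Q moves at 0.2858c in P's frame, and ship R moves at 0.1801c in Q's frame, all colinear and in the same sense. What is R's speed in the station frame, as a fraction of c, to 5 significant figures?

u ≈ 0.87854c

Compose boost 2: (0.2858 + 0.7130)/(1 + 0.2858×0.7130) = 0.99880/1.203775 = 0.8297229
Compose boost 3: (0.1801 + 0.8297229)/(1 + 0.1801×0.8297229) = 1.009823/1.149433 = 0.87854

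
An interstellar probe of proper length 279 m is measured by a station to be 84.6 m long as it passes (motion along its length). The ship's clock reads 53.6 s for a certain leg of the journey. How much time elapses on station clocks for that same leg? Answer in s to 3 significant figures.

Length contraction ⇒ γ = L₀/L = 279/84.6 = 3.2979
Time dilation: Δt = γτ₀ = 3.2979 × 53.6 s = 177 s

Δt ≈ 177 s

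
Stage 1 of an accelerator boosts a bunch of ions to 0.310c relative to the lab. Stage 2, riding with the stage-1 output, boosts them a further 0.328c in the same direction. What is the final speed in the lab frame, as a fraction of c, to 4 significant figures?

u ≈ 0.5791c

Compose boost 2: (0.328 + 0.310)/(1 + 0.328×0.310) = 0.6380/1.10168 = 0.5791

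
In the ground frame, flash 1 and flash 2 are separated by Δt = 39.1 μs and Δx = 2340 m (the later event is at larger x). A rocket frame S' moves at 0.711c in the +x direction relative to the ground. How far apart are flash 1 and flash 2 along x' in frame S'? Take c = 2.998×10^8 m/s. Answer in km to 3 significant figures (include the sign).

γ = 1/√(1 − 0.711²) = 1.4221
Δx' = γ(Δx − vΔt) = 1.4221 × (2340 m − 0.711×(2.998×10^8 m/s)×39.1×10^-6 s)
= 1.4221 × (-5994.5 m) = -8.52 km

Δx' ≈ -8.52 km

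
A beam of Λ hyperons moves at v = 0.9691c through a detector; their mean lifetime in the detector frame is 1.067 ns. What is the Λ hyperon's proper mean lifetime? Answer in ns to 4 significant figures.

τ₀ ≈ 0.2632 ns

γ = 1/√(1 − 0.9691²) = 4.05403
Proper time: τ₀ = Δt/γ = 1.067/4.05403 = 0.2632 ns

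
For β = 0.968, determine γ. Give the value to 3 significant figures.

γ = 1/√(1 − β²) = 1/√(1 − 0.968²) = 1/√(0.062976) = 3.98

γ ≈ 3.98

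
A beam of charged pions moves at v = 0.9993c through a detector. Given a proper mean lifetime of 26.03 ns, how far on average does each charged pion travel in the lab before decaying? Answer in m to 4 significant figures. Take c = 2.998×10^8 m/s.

d ≈ 208.5 m

γ = 1/√(1 − 0.9993²) = 26.7308
Dilated lifetime: Δt = γτ₀ = 26.7308 × 26.03 ns = 695.803 ns
d = vΔt = 0.9993c × 695.803 ns = 2.99590×10^8 m/s × 6.95803×10^-7 s = 208.5 m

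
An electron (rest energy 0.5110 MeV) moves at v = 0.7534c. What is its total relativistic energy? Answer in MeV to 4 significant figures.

γ = 1/√(1 − 0.7534²) = 1.52077
E = γm₀c² = 1.52077 × 0.5110 MeV = 0.7771 MeV

E ≈ 0.7771 MeV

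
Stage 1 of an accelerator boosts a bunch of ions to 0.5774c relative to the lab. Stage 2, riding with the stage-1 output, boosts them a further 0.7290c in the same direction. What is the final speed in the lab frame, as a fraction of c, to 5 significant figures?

u ≈ 0.91940c

Compose boost 2: (0.7290 + 0.5774)/(1 + 0.7290×0.5774) = 1.3064/1.420925 = 0.91940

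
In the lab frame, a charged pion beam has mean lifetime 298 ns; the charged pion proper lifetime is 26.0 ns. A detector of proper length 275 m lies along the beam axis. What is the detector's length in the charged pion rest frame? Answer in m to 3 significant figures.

L ≈ 24.0 m

Time dilation ⇒ γ = Δt/τ₀ = 298/26.0 = 11.462
Length contraction: L = L₀/γ = 275/11.462 = 24.0 m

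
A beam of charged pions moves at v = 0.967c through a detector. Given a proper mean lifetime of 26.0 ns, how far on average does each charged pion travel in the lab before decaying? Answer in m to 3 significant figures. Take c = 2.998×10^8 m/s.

γ = 1/√(1 − 0.967²) = 3.9250
Dilated lifetime: Δt = γτ₀ = 3.9250 × 26.0 ns = 102.05 ns
d = vΔt = 0.967c × 102.05 ns = 2.8991×10^8 m/s × 1.0205×10^-7 s = 29.6 m

d ≈ 29.6 m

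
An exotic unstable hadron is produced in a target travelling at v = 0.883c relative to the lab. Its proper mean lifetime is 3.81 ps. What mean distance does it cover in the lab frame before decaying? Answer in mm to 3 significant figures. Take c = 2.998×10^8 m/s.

γ = 1/√(1 − 0.883²) = 2.1305
Dilated lifetime: Δt = γτ₀ = 2.1305 × 3.81 ps = 8.1172 ps
d = vΔt = 0.883c × 8.1172 ps = 2.6472×10^8 m/s × 8.1172×10^-12 s = 2.15 mm

d ≈ 2.15 mm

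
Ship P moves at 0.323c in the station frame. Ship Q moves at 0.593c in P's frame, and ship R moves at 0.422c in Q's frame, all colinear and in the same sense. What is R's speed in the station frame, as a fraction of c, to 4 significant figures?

Compose boost 2: (0.593 + 0.323)/(1 + 0.593×0.323) = 0.9160/1.19154 = 0.768754
Compose boost 3: (0.422 + 0.768754)/(1 + 0.422×0.768754) = 1.19075/1.32441 = 0.8991

u ≈ 0.8991c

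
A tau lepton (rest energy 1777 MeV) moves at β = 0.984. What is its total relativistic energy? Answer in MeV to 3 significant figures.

γ = 1/√(1 − 0.984²) = 5.6127
E = γm₀c² = 5.6127 × 1777 MeV = 9970 MeV

E ≈ 9970 MeV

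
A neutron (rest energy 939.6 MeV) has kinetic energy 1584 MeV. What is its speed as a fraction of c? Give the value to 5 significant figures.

β ≈ 0.92810

γ = 1 + K/(m₀c²) = 1 + 1584/939.6 = 2.685824
β = √(1 − 1/γ²) = 0.92810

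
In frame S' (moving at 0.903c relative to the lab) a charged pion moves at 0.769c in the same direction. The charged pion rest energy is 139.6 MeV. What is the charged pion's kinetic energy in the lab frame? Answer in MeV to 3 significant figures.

K ≈ 722 MeV

u_lab = (0.769 + 0.903)/(1 + 0.769×0.903) = 0.986776
γ = 1/√(1 − 0.986776²) = 6.1694
K = (γ − 1)m₀c² = (6.1694 − 1) × 139.6 = 5.1694 × 139.6 = 722 MeV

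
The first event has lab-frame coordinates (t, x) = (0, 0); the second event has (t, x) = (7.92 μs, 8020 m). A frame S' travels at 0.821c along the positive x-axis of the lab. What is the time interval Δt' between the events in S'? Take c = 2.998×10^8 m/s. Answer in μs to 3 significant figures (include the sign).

γ = 1/√(1 − 0.821²) = 1.7515
Δt' = γ(Δt − vΔx/c²) = 1.7515 × (7.92 μs − 0.821×8020 m / (2.998×10^8 m/s))
= 1.7515 × (-14.043 μs) = -24.6 μs

Δt' ≈ -24.6 μs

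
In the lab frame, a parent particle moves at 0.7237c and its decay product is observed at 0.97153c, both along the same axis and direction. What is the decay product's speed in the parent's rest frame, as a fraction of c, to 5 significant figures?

u' ≈ 0.83471c

Inverse velocity addition: u' = (u − v)/(1 − uv/c²)
= (0.97153 − 0.7237)/(1 − 0.97153×0.7237) = 0.24783/0.2969037 = 0.83471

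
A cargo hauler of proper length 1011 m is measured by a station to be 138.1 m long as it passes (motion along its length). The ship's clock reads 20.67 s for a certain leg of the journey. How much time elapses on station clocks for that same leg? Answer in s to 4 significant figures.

Length contraction ⇒ γ = L₀/L = 1011/138.1 = 7.32078
Time dilation: Δt = γτ₀ = 7.32078 × 20.67 s = 151.3 s

Δt ≈ 151.3 s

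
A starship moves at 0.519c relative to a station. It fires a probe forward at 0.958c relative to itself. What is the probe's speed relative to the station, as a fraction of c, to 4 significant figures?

Relativistic velocity addition: u = (u' + v)/(1 + u'v/c²)
= (0.958 + 0.519)/(1 + 0.958×0.519) = 1.477/1.49720 = 0.9865

u ≈ 0.9865c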